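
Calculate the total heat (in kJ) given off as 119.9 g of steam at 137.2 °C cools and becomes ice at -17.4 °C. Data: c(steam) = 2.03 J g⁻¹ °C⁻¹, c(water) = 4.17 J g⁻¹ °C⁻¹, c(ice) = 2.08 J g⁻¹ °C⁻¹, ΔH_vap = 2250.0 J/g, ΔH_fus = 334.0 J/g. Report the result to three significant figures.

q1 (cool steam 137.2→100 °C): 119.9 × 2.03 × 37.2 = 9054 J
q2 (condense at 100 °C): 119.9 × 2250.0 = 269775 J
q3 (cool water 100→0 °C): 119.9 × 4.17 × 100.0 = 49998 J
q4 (freeze at 0 °C): 119.9 × 334.0 = 40047 J
q5 (cool ice 0→-17.4 °C): 119.9 × 2.08 × 17.4 = 4339 J
Total: 9054 + 269775 + 49998 + 40047 + 4339 = 373213 J = 373 kJ

q = 373 kJ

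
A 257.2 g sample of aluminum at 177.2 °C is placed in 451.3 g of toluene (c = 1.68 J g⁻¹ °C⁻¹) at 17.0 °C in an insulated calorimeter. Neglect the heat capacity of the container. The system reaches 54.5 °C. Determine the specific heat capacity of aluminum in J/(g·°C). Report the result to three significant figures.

q_gained = (451.3 × 1.68) × (54.5 − 17.0) = 28430 J
q_lost = 257.2 × c × (177.2 − 54.5) = 31558.44 c
Set equal: c = 28430 / 31558.44 = 0.901 J/(g·°C)

c = 0.901 J/(g·°C)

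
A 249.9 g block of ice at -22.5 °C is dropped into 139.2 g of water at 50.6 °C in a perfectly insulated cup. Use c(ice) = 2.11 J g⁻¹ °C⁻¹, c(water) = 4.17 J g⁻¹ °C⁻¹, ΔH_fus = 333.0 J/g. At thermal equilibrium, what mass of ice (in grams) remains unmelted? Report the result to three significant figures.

m_ice remaining = 197 g

Heat to warm all ice to 0 °C: 249.9×2.11×22.5 = 11864 J
Heat released by water cooling to 0 °C: 139.2×4.17×50.6 = 29371 J
29371 J < 11864 + 249.9×333.0 = 95080.7 J, so not all ice melts; final T = 0 °C.
Heat left for melting: 29371 − 11864 = 17507 J
Mass melted = 17507 / 333.0 = 52.57 g
Ice remaining = 249.9 − 52.57 = 197.33 g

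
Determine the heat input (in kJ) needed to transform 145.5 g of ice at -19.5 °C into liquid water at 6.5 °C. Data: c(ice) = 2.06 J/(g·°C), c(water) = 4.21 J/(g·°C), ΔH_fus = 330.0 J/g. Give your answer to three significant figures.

q1 (heat ice -19.5→0.0 °C): 145.5 × 2.06 × 19.5 = 5845 J
q2 (melt at 0 °C): 145.5 × 330.0 = 48015 J
q3 (heat water 0.0→6.5 °C): 145.5 × 4.21 × 6.5 = 3982 J
Total: 5845 + 48015 + 3982 = 57842 J = 57.8 kJ

q = 57.8 kJ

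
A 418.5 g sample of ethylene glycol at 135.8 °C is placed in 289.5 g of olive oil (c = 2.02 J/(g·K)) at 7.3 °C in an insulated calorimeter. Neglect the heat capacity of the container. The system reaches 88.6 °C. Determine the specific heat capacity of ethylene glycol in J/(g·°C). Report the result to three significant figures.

q_gained = (289.5 × 2.02) × (88.6 − 7.3) = 47540 J
q_lost = 418.5 × c × (135.8 − 88.6) = 19753.2 c
Set equal: c = 47540 / 19753.2 = 2.41 J/(g·°C)

c = 2.41 J/(g·°C)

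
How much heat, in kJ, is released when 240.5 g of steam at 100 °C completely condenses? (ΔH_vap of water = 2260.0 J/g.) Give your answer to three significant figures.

q = m × ΔH_vap = 240.5 × 2260.0 = 543500 J = 544 kJ

q = 544 kJ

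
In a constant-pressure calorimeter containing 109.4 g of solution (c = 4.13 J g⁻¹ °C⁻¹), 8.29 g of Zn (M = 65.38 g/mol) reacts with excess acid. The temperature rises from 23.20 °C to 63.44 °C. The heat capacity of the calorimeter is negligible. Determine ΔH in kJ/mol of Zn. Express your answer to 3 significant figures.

|ΔT| = |63.44 − 23.20| = 40.24 °C
|q_surr| = (109.4 × 4.13) × 40.24 = 451.822 × 40.24 = 18180 J
n(Zn) = 8.29 / 65.38 = 0.1268 mol
Temperature rose, so q_rxn = −|q_surr| = -18.18 kJ
ΔH = q_rxn / n = -143.4 kJ/mol

ΔH = -143 kJ/mol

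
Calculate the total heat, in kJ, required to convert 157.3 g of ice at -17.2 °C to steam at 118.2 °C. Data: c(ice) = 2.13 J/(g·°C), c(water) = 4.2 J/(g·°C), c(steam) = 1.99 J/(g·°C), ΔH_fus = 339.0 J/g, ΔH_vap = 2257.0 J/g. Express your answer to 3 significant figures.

q = 486 kJ

q1 (heat ice -17.2→0.0 °C): 157.3 × 2.13 × 17.2 = 5763 J
q2 (melt at 0 °C): 157.3 × 339.0 = 53325 J
q3 (heat water 0.0→100.0 °C): 157.3 × 4.2 × 100.0 = 66066 J
q4 (vaporize at 100 °C): 157.3 × 2257.0 = 355026 J
q5 (heat steam 100.0→118.2 °C): 157.3 × 1.99 × 18.2 = 5697 J
Total: 5763 + 53325 + 66066 + 355026 + 5697 = 485877 J = 486 kJ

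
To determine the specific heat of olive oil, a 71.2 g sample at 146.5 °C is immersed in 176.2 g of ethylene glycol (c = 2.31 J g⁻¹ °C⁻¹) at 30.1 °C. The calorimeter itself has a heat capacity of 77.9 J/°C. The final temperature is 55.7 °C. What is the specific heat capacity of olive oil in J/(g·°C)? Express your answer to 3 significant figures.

c = 1.92 J/(g·°C)

q_gained = (176.2 × 2.31 + 77.9) × (55.7 − 30.1) = 12410 J
q_lost = 71.2 × c × (146.5 − 55.7) = 6464.96 c
Set equal: c = 12410 / 6464.96 = 1.92 J/(g·°C)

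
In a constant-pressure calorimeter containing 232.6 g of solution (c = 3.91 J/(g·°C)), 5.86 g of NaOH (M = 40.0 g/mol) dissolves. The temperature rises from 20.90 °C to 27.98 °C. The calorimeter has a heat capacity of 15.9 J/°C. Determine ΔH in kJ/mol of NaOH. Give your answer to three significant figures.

ΔH = -44.7 kJ/mol

|ΔT| = |27.98 − 20.90| = 7.08 °C
|q_surr| = (232.6 × 3.91 + 15.9) × 7.08 = 925.366 × 7.08 = 6552 J
n(NaOH) = 5.86 / 40.0 = 0.1465 mol
Temperature rose, so q_rxn = −|q_surr| = -6.552 kJ
ΔH = q_rxn / n = -44.72 kJ/mol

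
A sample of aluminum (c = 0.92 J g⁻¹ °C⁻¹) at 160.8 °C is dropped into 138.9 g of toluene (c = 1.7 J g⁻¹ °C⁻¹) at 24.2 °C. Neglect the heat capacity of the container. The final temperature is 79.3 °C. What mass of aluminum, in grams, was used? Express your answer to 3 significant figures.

m = 174 g

q_gained = (138.9 × 1.7) × (79.3 − 24.2) = 13010 J
q_lost = m × 0.92 × (160.8 − 79.3) = 74.98 m
m = 13010 / 74.98 = 174 g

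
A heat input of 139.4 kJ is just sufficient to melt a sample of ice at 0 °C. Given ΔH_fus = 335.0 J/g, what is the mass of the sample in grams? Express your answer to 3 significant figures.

m = q / ΔH_fus = 139400 J / 335.0 J/g = 416 g

m = 416 g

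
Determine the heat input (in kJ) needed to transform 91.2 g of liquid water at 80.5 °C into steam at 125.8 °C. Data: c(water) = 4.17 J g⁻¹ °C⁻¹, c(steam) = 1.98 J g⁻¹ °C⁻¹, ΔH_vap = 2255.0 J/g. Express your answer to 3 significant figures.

q = 218 kJ

q1 (heat water 80.5→100.0 °C): 91.2 × 4.17 × 19.5 = 7416 J
q2 (vaporize at 100 °C): 91.2 × 2255.0 = 205656 J
q3 (heat steam 100.0→125.8 °C): 91.2 × 1.98 × 25.8 = 4659 J
Total: 7416 + 205656 + 4659 = 217731 J = 218 kJ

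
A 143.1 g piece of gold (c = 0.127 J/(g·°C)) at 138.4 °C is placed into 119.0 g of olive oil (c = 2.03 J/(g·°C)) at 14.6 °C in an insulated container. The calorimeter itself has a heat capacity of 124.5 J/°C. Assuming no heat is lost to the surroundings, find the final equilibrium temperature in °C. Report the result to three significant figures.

T_f = 20.5 °C

Heat lost by gold = heat gained by olive oil + calorimeter.
(143.1)(0.127)(138.4 − T) = [(119.0)(2.03) + 124.5](T − 14.6)
18.1737 (138.4 − T) = 366.07 (T − 14.6)
2515.2 − 18.1737 T = 366.07 T − 5344.6
7859.8 = 384.2437 T
T = 20.46 °C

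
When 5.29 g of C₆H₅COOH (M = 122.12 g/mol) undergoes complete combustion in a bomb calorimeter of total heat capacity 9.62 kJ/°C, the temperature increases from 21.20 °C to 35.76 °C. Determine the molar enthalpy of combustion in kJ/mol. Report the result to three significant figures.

ΔT = 35.76 − 21.20 = 14.56 °C
q_cal = C_cal × ΔT = 9.62 × 14.56 = 140.0672 kJ
n = 5.29 / 122.12 = 0.04332 mol
q_rxn = −q_cal = -140.0672 kJ
ΔH = -140.0672 / 0.04332 = -3233 kJ/mol

ΔH = -3230 kJ/mol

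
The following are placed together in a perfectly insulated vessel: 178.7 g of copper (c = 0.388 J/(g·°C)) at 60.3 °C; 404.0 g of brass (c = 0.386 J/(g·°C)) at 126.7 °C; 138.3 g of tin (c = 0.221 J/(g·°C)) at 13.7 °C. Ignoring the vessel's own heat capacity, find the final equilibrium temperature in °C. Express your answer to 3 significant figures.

T_f = 95.2 °C

Σ mᵢcᵢ(T − Tᵢ) = 0  ⇒  T = Σ mᵢcᵢTᵢ / Σ mᵢcᵢ
Σ mᵢcᵢ = 178.7×0.388 + 404.0×0.386 + 138.3×0.221 = 255.8439
Σ mᵢcᵢTᵢ = 69.3356×60.3 + 155.944×126.7 + 30.5643×13.7 = 24358
T = 24358 / 255.8439 = 95.21 °C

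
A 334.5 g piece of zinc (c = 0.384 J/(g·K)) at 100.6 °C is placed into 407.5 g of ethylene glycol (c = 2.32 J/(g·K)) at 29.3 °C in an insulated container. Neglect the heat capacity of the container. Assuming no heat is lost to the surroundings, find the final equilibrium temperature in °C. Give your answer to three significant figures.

Heat lost by zinc = heat gained by ethylene glycol.
(334.5)(0.384)(100.6 − T) = (407.5)(2.32)(T − 29.3)
128.448 (100.6 − T) = 945.4 (T − 29.3)
12922 − 128.448 T = 945.4 T − 27700
40622 = 1073.848 T
T = 37.83 °C

T_f = 37.8 °C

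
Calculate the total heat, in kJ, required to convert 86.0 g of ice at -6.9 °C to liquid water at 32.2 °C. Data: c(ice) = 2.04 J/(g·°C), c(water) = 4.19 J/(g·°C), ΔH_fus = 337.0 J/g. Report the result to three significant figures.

q1 (heat ice -6.9→0.0 °C): 86.0 × 2.04 × 6.9 = 1211 J
q2 (melt at 0 °C): 86.0 × 337.0 = 28982 J
q3 (heat water 0.0→32.2 °C): 86.0 × 4.19 × 32.2 = 11603 J
Total: 1211 + 28982 + 11603 = 41796 J = 41.8 kJ

q = 41.8 kJ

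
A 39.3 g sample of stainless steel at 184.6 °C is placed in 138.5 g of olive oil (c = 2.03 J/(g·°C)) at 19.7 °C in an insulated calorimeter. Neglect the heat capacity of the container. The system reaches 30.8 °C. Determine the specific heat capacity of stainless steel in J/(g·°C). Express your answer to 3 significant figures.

c = 0.516 J/(g·°C)

q_gained = (138.5 × 2.03) × (30.8 − 19.7) = 3121 J
q_lost = 39.3 × c × (184.6 − 30.8) = 6044.34 c
Set equal: c = 3121 / 6044.34 = 0.516 J/(g·°C)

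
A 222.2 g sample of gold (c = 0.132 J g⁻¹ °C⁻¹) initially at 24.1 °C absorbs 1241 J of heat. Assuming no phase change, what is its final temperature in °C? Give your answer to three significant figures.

T_f = 66.4 °C

ΔT = q / (m c) = 1241 / (222.2 × 0.132) = 42.31 °C
T_f = 24.1 + 42.31 = 66.41 °C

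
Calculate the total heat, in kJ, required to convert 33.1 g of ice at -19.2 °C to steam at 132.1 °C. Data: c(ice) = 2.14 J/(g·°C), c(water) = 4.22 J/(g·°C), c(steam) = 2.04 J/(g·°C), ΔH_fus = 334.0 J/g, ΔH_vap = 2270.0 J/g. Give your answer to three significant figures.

q1 (heat ice -19.2→0.0 °C): 33.1 × 2.14 × 19.2 = 1360 J
q2 (melt at 0 °C): 33.1 × 334.0 = 11055 J
q3 (heat water 0.0→100.0 °C): 33.1 × 4.22 × 100.0 = 13968 J
q4 (vaporize at 100 °C): 33.1 × 2270.0 = 75137 J
q5 (heat steam 100.0→132.1 °C): 33.1 × 2.04 × 32.1 = 2168 J
Total: 1360 + 11055 + 13968 + 75137 + 2168 = 103688 J = 104 kJ

q = 104 kJ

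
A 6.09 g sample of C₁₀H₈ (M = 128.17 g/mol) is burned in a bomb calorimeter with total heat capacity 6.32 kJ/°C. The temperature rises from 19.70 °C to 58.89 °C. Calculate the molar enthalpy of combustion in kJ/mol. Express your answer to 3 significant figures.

ΔH = -5210 kJ/mol

ΔT = 58.89 − 19.70 = 39.19 °C
q_cal = C_cal × ΔT = 6.32 × 39.19 = 247.6808 kJ
n = 6.09 / 128.17 = 0.04752 mol
q_rxn = −q_cal = -247.6808 kJ
ΔH = -247.6808 / 0.04752 = -5212 kJ/mol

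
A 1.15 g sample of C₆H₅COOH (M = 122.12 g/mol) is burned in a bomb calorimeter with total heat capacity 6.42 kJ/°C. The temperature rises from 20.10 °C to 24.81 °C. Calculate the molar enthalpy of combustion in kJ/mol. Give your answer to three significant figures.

ΔH = -3210 kJ/mol

ΔT = 24.81 − 20.10 = 4.71 °C
q_cal = C_cal × ΔT = 6.42 × 4.71 = 30.2382 kJ
n = 1.15 / 122.12 = 0.009417 mol
q_rxn = −q_cal = -30.2382 kJ
ΔH = -30.2382 / 0.009417 = -3211 kJ/mol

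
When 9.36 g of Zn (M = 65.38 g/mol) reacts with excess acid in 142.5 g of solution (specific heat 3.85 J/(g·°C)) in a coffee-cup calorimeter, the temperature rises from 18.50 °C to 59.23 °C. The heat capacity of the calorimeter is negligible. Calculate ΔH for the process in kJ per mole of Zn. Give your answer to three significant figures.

|ΔT| = |59.23 − 18.50| = 40.73 °C
|q_surr| = (142.5 × 3.85) × 40.73 = 548.625 × 40.73 = 22350 J
n(Zn) = 9.36 / 65.38 = 0.1432 mol
Temperature rose, so q_rxn = −|q_surr| = -22.35 kJ
ΔH = q_rxn / n = -156.1 kJ/mol

ΔH = -156 kJ/mol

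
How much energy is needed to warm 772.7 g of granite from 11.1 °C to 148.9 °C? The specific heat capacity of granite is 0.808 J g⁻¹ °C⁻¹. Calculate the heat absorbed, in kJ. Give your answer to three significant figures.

q = 86.0 kJ

q = m c ΔT = 772.7 × 0.808 × (148.9 − 11.1)
q = 772.7 × 0.808 × 137.8 = 86030 J = 86.0 kJ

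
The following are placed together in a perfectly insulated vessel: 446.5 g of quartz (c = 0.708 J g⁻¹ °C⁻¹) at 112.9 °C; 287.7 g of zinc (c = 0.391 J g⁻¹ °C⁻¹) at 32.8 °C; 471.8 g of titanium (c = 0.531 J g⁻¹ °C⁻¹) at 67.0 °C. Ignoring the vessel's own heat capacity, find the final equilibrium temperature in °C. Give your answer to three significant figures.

T_f = 82.7 °C

Σ mᵢcᵢ(T − Tᵢ) = 0  ⇒  T = Σ mᵢcᵢTᵢ / Σ mᵢcᵢ
Σ mᵢcᵢ = 446.5×0.708 + 287.7×0.391 + 471.8×0.531 = 679.1385
Σ mᵢcᵢTᵢ = 316.122×112.9 + 112.4907×32.8 + 250.5258×67.0 = 56165
T = 56165 / 679.1385 = 82.70 °C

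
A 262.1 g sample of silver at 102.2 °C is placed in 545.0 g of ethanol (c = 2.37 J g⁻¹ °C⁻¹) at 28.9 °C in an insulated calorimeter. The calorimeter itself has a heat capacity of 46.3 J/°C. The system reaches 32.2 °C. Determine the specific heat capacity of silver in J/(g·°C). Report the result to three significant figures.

c = 0.241 J/(g·°C)

q_gained = (545.0 × 2.37 + 46.3) × (32.2 − 28.9) = 4415 J
q_lost = 262.1 × c × (102.2 − 32.2) = 18347 c
Set equal: c = 4415 / 18347 = 0.241 J/(g·°C)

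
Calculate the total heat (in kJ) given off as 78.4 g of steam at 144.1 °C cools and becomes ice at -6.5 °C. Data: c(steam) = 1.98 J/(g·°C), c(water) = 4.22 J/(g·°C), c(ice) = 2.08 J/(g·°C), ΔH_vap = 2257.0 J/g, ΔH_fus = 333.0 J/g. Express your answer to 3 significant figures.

q1 (cool steam 144.1→100 °C): 78.4 × 1.98 × 44.1 = 6846 J
q2 (condense at 100 °C): 78.4 × 2257.0 = 176949 J
q3 (cool water 100→0 °C): 78.4 × 4.22 × 100.0 = 33085 J
q4 (freeze at 0 °C): 78.4 × 333.0 = 26107 J
q5 (cool ice 0→-6.5 °C): 78.4 × 2.08 × 6.5 = 1060 J
Total: 6846 + 176949 + 33085 + 26107 + 1060 = 244047 J = 244 kJ

q = 244 kJ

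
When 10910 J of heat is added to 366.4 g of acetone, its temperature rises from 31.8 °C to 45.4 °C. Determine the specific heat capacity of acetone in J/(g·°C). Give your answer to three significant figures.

c = 2.19 J/(g·°C)

c = q / (m ΔT) = 10910 / (366.4 × 13.6)
c = 10910 / 4983.04 = 2.19 J/(g·°C)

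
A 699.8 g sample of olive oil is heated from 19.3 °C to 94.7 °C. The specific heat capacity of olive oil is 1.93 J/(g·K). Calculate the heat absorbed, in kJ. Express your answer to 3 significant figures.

q = 102 kJ

q = m c ΔT = 699.8 × 1.93 × (94.7 − 19.3)
q = 699.8 × 1.93 × 75.4 = 101800 J = 102 kJ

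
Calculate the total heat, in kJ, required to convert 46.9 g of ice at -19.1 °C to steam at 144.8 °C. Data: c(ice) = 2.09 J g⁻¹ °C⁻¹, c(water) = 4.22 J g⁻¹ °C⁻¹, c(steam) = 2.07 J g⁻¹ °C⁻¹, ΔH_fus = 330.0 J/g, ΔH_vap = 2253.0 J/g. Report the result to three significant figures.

q1 (heat ice -19.1→0.0 °C): 46.9 × 2.09 × 19.1 = 1872 J
q2 (melt at 0 °C): 46.9 × 330.0 = 15477 J
q3 (heat water 0.0→100.0 °C): 46.9 × 4.22 × 100.0 = 19792 J
q4 (vaporize at 100 °C): 46.9 × 2253.0 = 105666 J
q5 (heat steam 100.0→144.8 °C): 46.9 × 2.07 × 44.8 = 4349 J
Total: 1872 + 15477 + 19792 + 105666 + 4349 = 147156 J = 147 kJ

q = 147 kJ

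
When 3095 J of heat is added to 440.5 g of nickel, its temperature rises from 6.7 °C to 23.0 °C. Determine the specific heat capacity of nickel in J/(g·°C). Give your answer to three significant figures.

c = q / (m ΔT) = 3095 / (440.5 × 16.3)
c = 3095 / 7180.15 = 0.431 J/(g·°C)

c = 0.431 J/(g·°C)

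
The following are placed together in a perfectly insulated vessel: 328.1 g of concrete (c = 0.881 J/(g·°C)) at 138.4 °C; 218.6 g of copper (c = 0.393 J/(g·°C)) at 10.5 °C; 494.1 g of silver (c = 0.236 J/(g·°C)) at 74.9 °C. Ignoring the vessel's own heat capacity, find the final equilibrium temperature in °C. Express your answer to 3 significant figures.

T_f = 101 °C

Σ mᵢcᵢ(T − Tᵢ) = 0  ⇒  T = Σ mᵢcᵢTᵢ / Σ mᵢcᵢ
Σ mᵢcᵢ = 328.1×0.881 + 218.6×0.393 + 494.1×0.236 = 491.5735
Σ mᵢcᵢTᵢ = 289.0561×138.4 + 85.9098×10.5 + 116.6076×74.9 = 49641
T = 49641 / 491.5735 = 101.0 °C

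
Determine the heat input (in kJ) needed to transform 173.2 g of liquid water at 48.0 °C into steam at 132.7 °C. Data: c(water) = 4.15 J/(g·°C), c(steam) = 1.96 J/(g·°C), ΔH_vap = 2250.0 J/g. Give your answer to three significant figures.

q = 438 kJ

q1 (heat water 48.0→100.0 °C): 173.2 × 4.15 × 52.0 = 37377 J
q2 (vaporize at 100 °C): 173.2 × 2250.0 = 389700 J
q3 (heat steam 100.0→132.7 °C): 173.2 × 1.96 × 32.7 = 11101 J
Total: 37377 + 389700 + 11101 = 438178 J = 438 kJ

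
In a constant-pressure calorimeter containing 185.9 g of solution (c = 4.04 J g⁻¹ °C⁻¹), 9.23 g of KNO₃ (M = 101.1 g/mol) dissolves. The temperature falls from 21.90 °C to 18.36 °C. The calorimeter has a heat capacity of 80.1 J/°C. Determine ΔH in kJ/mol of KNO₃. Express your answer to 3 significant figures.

ΔH = 32.2 kJ/mol

|ΔT| = |18.36 − 21.90| = 3.54 °C
|q_surr| = (185.9 × 4.04 + 80.1) × 3.54 = 831.136 × 3.54 = 2942 J
n(KNO₃) = 9.23 / 101.1 = 0.09130 mol
Temperature fell, so q_rxn = +|q_surr| = 2.942 kJ
ΔH = q_rxn / n = 32.22 kJ/mol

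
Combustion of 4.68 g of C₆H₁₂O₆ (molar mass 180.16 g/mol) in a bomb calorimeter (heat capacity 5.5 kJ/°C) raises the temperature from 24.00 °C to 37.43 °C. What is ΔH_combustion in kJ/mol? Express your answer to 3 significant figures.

ΔT = 37.43 − 24.00 = 13.43 °C
q_cal = C_cal × ΔT = 5.5 × 13.43 = 73.865 kJ
n = 4.68 / 180.16 = 0.02598 mol
q_rxn = −q_cal = -73.865 kJ
ΔH = -73.865 / 0.02598 = -2843 kJ/mol

ΔH = -2840 kJ/mol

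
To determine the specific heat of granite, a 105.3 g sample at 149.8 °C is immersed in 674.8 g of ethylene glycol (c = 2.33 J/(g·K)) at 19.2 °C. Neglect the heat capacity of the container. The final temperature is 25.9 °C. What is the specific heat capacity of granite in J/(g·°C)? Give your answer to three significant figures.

q_gained = (674.8 × 2.33) × (25.9 − 19.2) = 10530 J
q_lost = 105.3 × c × (149.8 − 25.9) = 13046.67 c
Set equal: c = 10530 / 13046.67 = 0.807 J/(g·°C)

c = 0.807 J/(g·°C)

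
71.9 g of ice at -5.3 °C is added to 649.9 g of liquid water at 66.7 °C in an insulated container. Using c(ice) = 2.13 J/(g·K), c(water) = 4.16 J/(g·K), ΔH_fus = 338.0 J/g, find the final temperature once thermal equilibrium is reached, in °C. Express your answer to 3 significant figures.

T_f = 51.7 °C

Heat to bring ice to 0 °C and melt it: q₁ = 71.9×2.13×5.3 + 71.9×338.0 = 25114 J
Heat the water can supply cooling to 0 °C: 649.9×4.16×66.7 = 180329 J > q₁, so all ice melts.
Energy balance: 649.9×4.16×(66.7 − T) = 25114 + 71.9×4.16×(T − 0)
2703.584(66.7 − T) = 25114 + 299.104 T
180329 − 25114 = 3002.688 T
T = 155215 / 3002.688 = 51.69 °C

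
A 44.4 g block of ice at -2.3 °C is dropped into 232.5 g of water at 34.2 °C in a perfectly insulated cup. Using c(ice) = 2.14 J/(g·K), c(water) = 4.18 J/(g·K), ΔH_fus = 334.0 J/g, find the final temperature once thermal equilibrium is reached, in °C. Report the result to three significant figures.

Heat to bring ice to 0 °C and melt it: q₁ = 44.4×2.14×2.3 + 44.4×334.0 = 15048 J
Heat the water can supply cooling to 0 °C: 232.5×4.18×34.2 = 33237.3 J > q₁, so all ice melts.
Energy balance: 232.5×4.18×(34.2 − T) = 15048 + 44.4×4.18×(T − 0)
971.85(34.2 − T) = 15048 + 185.592 T
33237.3 − 15048 = 1157.442 T
T = 18189.3 / 1157.442 = 15.72 °C

T_f = 15.7 °C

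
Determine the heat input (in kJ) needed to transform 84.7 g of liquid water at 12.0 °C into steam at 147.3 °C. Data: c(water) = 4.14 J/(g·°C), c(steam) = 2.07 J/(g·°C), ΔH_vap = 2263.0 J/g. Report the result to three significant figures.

q = 231 kJ

q1 (heat water 12.0→100.0 °C): 84.7 × 4.14 × 88.0 = 30858 J
q2 (vaporize at 100 °C): 84.7 × 2263.0 = 191676 J
q3 (heat steam 100.0→147.3 °C): 84.7 × 2.07 × 47.3 = 8293 J
Total: 30858 + 191676 + 8293 = 230827 J = 231 kJ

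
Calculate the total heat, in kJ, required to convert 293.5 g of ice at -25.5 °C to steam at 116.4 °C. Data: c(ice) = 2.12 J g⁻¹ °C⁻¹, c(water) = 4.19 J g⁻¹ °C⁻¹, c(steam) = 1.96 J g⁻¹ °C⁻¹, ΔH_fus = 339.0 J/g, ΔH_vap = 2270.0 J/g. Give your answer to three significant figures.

q = 914 kJ

q1 (heat ice -25.5→0.0 °C): 293.5 × 2.12 × 25.5 = 15867 J
q2 (melt at 0 °C): 293.5 × 339.0 = 99497 J
q3 (heat water 0.0→100.0 °C): 293.5 × 4.19 × 100.0 = 122977 J
q4 (vaporize at 100 °C): 293.5 × 2270.0 = 666245 J
q5 (heat steam 100.0→116.4 °C): 293.5 × 1.96 × 16.4 = 9434 J
Total: 15867 + 99497 + 122977 + 666245 + 9434 = 914020 J = 914 kJ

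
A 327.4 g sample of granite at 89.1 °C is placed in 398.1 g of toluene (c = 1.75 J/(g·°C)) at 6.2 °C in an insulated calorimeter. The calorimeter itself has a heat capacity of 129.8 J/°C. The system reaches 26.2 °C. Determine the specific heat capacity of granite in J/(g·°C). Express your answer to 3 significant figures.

q_gained = (398.1 × 1.75 + 129.8) × (26.2 − 6.2) = 16530 J
q_lost = 327.4 × c × (89.1 − 26.2) = 20593.46 c
Set equal: c = 16530 / 20593.46 = 0.803 J/(g·°C)

c = 0.803 J/(g·°C)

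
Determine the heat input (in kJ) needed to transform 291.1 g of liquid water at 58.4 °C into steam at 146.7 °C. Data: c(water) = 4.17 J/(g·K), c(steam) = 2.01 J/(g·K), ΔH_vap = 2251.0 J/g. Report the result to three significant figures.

q1 (heat water 58.4→100.0 °C): 291.1 × 4.17 × 41.6 = 50498 J
q2 (vaporize at 100 °C): 291.1 × 2251.0 = 655266 J
q3 (heat steam 100.0→146.7 °C): 291.1 × 2.01 × 46.7 = 27325 J
Total: 50498 + 655266 + 27325 = 733089 J = 733 kJ

q = 733 kJ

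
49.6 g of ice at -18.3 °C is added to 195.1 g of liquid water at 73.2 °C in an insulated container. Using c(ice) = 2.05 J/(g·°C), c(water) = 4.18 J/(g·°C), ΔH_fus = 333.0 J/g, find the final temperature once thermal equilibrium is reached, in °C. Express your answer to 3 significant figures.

Heat to bring ice to 0 °C and melt it: q₁ = 49.6×2.05×18.3 + 49.6×333.0 = 18378 J
Heat the water can supply cooling to 0 °C: 195.1×4.18×73.2 = 59695.9 J > q₁, so all ice melts.
Energy balance: 195.1×4.18×(73.2 − T) = 18378 + 49.6×4.18×(T − 0)
815.518(73.2 − T) = 18378 + 207.328 T
59695.9 − 18378 = 1022.846 T
T = 41317.9 / 1022.846 = 40.40 °C

T_f = 40.4 °C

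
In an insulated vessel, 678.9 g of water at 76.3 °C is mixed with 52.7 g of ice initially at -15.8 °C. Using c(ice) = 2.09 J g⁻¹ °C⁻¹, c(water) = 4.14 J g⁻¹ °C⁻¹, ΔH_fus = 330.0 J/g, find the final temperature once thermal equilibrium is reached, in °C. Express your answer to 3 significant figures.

T_f = 64.5 °C

Heat to bring ice to 0 °C and melt it: q₁ = 52.7×2.09×15.8 + 52.7×330.0 = 19131 J
Heat the water can supply cooling to 0 °C: 678.9×4.14×76.3 = 214452 J > q₁, so all ice melts.
Energy balance: 678.9×4.14×(76.3 − T) = 19131 + 52.7×4.14×(T − 0)
2810.646(76.3 − T) = 19131 + 218.178 T
214452 − 19131 = 3028.824 T
T = 195321 / 3028.824 = 64.49 °C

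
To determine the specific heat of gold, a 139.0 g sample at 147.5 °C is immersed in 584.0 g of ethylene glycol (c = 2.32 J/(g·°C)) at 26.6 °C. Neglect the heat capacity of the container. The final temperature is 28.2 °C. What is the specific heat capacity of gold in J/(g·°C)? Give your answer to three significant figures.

c = 0.131 J/(g·°C)

q_gained = (584.0 × 2.32) × (28.2 − 26.6) = 2168 J
q_lost = 139.0 × c × (147.5 − 28.2) = 16582.7 c
Set equal: c = 2168 / 16582.7 = 0.131 J/(g·°C)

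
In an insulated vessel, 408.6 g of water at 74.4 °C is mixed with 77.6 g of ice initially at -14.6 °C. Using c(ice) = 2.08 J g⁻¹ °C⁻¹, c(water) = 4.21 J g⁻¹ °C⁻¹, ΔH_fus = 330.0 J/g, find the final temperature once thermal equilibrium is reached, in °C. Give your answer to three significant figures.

T_f = 48.9 °C

Heat to bring ice to 0 °C and melt it: q₁ = 77.6×2.08×14.6 + 77.6×330.0 = 27965 J
Heat the water can supply cooling to 0 °C: 408.6×4.21×74.4 = 127983 J > q₁, so all ice melts.
Energy balance: 408.6×4.21×(74.4 − T) = 27965 + 77.6×4.21×(T − 0)
1720.206(74.4 − T) = 27965 + 326.696 T
127983 − 27965 = 2046.902 T
T = 100018 / 2046.902 = 48.86 °C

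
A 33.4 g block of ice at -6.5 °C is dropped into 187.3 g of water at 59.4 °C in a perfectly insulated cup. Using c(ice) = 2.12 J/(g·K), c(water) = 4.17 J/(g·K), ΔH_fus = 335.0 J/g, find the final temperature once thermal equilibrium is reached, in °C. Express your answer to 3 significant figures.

Heat to bring ice to 0 °C and melt it: q₁ = 33.4×2.12×6.5 + 33.4×335.0 = 11649 J
Heat the water can supply cooling to 0 °C: 187.3×4.17×59.4 = 46393.8 J > q₁, so all ice melts.
Energy balance: 187.3×4.17×(59.4 − T) = 11649 + 33.4×4.17×(T − 0)
781.041(59.4 − T) = 11649 + 139.278 T
46393.8 − 11649 = 920.319 T
T = 34744.8 / 920.319 = 37.75 °C

T_f = 37.8 °C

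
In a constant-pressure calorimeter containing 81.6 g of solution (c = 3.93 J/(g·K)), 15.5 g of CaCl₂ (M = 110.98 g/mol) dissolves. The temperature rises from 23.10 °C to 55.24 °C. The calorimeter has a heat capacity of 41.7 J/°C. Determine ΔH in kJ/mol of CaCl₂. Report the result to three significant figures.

ΔH = -83.4 kJ/mol

|ΔT| = |55.24 − 23.10| = 32.14 °C
|q_surr| = (81.6 × 3.93 + 41.7) × 32.14 = 362.388 × 32.14 = 11650 J
n(CaCl₂) = 15.5 / 110.98 = 0.1397 mol
Temperature rose, so q_rxn = −|q_surr| = -11.65 kJ
ΔH = q_rxn / n = -83.39 kJ/mol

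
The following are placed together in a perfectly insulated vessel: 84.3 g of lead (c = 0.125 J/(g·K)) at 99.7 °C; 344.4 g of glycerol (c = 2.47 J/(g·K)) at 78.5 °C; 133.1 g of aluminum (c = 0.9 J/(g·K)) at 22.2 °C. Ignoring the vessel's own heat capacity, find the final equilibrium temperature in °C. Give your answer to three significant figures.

T_f = 71.9 °C

Σ mᵢcᵢ(T − Tᵢ) = 0  ⇒  T = Σ mᵢcᵢTᵢ / Σ mᵢcᵢ
Σ mᵢcᵢ = 84.3×0.125 + 344.4×2.47 + 133.1×0.9 = 980.9955
Σ mᵢcᵢTᵢ = 10.5375×99.7 + 850.668×78.5 + 119.79×22.2 = 70487
T = 70487 / 980.9955 = 71.85 °C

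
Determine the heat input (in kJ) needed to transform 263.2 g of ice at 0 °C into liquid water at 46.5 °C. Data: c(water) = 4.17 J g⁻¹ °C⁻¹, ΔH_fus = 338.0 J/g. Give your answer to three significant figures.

q1 (melt at 0 °C): 263.2 × 338.0 = 88962 J
q2 (heat water 0.0→46.5 °C): 263.2 × 4.17 × 46.5 = 51036 J
Total: 88962 + 51036 = 139998 J = 140 kJ

q = 140 kJ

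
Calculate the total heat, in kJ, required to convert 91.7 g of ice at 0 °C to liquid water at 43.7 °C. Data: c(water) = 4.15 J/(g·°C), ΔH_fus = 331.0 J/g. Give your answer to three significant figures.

q = 47.0 kJ

q1 (melt at 0 °C): 91.7 × 331.0 = 30353 J
q2 (heat water 0.0→43.7 °C): 91.7 × 4.15 × 43.7 = 16630 J
Total: 30353 + 16630 = 46983 J = 47.0 kJ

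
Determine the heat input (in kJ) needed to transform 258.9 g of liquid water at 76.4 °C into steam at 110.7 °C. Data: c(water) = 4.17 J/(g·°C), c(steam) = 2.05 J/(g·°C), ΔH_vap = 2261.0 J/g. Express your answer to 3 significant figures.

q1 (heat water 76.4→100.0 °C): 258.9 × 4.17 × 23.6 = 25479 J
q2 (vaporize at 100 °C): 258.9 × 2261.0 = 585373 J
q3 (heat steam 100.0→110.7 °C): 258.9 × 2.05 × 10.7 = 5679 J
Total: 25479 + 585373 + 5679 = 616531 J = 617 kJ

q = 617 kJ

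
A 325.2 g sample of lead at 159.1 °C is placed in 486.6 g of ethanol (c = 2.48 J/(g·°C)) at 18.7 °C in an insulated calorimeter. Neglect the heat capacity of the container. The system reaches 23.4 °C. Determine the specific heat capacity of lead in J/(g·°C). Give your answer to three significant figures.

c = 0.129 J/(g·°C)

q_gained = (486.6 × 2.48) × (23.4 − 18.7) = 5672 J
q_lost = 325.2 × c × (159.1 − 23.4) = 44129.64 c
Set equal: c = 5672 / 44129.64 = 0.129 J/(g·°C)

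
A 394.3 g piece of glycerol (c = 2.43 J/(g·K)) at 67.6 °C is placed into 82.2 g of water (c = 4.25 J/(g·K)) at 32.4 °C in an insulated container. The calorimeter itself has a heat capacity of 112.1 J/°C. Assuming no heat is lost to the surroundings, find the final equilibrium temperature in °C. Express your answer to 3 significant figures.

Heat lost by glycerol = heat gained by water + calorimeter.
(394.3)(2.43)(67.6 − T) = [(82.2)(4.25) + 112.1](T − 32.4)
958.149 (67.6 − T) = 461.45 (T − 32.4)
64771 − 958.149 T = 461.45 T − 14951
79722 = 1419.599 T
T = 56.16 °C

T_f = 56.2 °C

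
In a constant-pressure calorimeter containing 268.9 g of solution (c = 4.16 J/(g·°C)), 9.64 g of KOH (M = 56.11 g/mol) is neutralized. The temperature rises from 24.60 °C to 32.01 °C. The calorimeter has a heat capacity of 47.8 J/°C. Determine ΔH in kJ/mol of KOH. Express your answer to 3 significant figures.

ΔH = -50.3 kJ/mol

|ΔT| = |32.01 − 24.60| = 7.41 °C
|q_surr| = (268.9 × 4.16 + 47.8) × 7.41 = 1166.424 × 7.41 = 8643 J
n(KOH) = 9.64 / 56.11 = 0.1718 mol
Temperature rose, so q_rxn = −|q_surr| = -8.643 kJ
ΔH = q_rxn / n = -50.31 kJ/mol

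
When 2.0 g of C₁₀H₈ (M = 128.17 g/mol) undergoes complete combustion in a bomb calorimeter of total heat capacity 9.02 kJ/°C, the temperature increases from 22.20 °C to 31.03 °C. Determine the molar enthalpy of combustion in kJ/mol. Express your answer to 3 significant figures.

ΔH = -5100 kJ/mol

ΔT = 31.03 − 22.20 = 8.83 °C
q_cal = C_cal × ΔT = 9.02 × 8.83 = 79.6466 kJ
n = 2.0 / 128.17 = 0.015604 mol
q_rxn = −q_cal = -79.6466 kJ
ΔH = -79.6466 / 0.015604 = -5104 kJ/mol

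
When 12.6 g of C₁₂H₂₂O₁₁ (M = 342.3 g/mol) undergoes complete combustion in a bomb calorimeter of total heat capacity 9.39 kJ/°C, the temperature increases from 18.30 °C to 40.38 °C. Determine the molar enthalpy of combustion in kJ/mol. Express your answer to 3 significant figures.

ΔH = -5630 kJ/mol

ΔT = 40.38 − 18.30 = 22.08 °C
q_cal = C_cal × ΔT = 9.39 × 22.08 = 207.3312 kJ
n = 12.6 / 342.3 = 0.03681 mol
q_rxn = −q_cal = -207.3312 kJ
ΔH = -207.3312 / 0.03681 = -5632 kJ/mol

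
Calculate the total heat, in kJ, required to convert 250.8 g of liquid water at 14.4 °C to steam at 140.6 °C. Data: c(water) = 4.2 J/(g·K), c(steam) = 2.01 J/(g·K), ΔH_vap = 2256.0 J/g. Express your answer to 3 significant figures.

q1 (heat water 14.4→100.0 °C): 250.8 × 4.2 × 85.6 = 90168 J
q2 (vaporize at 100 °C): 250.8 × 2256.0 = 565805 J
q3 (heat steam 100.0→140.6 °C): 250.8 × 2.01 × 40.6 = 20467 J
Total: 90168 + 565805 + 20467 = 676440 J = 676 kJ

q = 676 kJ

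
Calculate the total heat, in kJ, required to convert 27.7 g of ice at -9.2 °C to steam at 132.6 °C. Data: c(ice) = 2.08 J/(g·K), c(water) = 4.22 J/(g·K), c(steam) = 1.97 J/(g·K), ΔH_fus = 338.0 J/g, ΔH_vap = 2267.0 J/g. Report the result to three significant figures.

q1 (heat ice -9.2→0.0 °C): 27.7 × 2.08 × 9.2 = 530 J
q2 (melt at 0 °C): 27.7 × 338.0 = 9363 J
q3 (heat water 0.0→100.0 °C): 27.7 × 4.22 × 100.0 = 11689 J
q4 (vaporize at 100 °C): 27.7 × 2267.0 = 62796 J
q5 (heat steam 100.0→132.6 °C): 27.7 × 1.97 × 32.6 = 1779 J
Total: 530 + 9363 + 11689 + 62796 + 1779 = 86157 J = 86.2 kJ

q = 86.2 kJ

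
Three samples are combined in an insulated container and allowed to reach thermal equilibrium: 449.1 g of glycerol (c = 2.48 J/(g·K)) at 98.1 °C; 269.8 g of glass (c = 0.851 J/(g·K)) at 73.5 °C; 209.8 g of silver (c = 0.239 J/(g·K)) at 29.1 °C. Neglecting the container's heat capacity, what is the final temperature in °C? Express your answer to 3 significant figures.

Σ mᵢcᵢ(T − Tᵢ) = 0  ⇒  T = Σ mᵢcᵢTᵢ / Σ mᵢcᵢ
Σ mᵢcᵢ = 449.1×2.48 + 269.8×0.851 + 209.8×0.239 = 1393.5100
Σ mᵢcᵢTᵢ = 1113.768×98.1 + 229.5998×73.5 + 50.1422×29.1 = 127600
T = 127600 / 1393.5100 = 91.57 °C

T_f = 91.6 °C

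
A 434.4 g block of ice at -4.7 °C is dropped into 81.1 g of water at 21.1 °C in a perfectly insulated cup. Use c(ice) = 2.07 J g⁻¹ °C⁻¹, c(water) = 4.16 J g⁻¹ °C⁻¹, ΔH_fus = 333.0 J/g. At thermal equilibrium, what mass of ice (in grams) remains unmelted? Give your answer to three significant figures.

Heat to warm all ice to 0 °C: 434.4×2.07×4.7 = 4226.3 J
Heat released by water cooling to 0 °C: 81.1×4.16×21.1 = 7118.6 J
7118.6 J < 4226.3 + 434.4×333.0 = 148881.5 J, so not all ice melts; final T = 0 °C.
Heat left for melting: 7118.6 − 4226.3 = 2892.3 J
Mass melted = 2892.3 / 333.0 = 8.686 g
Ice remaining = 434.4 − 8.686 = 425.714 g

m_ice remaining = 426 g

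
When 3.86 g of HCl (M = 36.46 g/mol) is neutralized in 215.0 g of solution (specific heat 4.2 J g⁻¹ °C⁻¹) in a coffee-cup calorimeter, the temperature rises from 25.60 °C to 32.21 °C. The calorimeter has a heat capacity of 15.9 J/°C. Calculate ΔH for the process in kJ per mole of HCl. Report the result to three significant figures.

|ΔT| = |32.21 − 25.60| = 6.61 °C
|q_surr| = (215.0 × 4.2 + 15.9) × 6.61 = 918.9 × 6.61 = 6074 J
n(HCl) = 3.86 / 36.46 = 0.1059 mol
Temperature rose, so q_rxn = −|q_surr| = -6.074 kJ
ΔH = q_rxn / n = -57.36 kJ/mol

ΔH = -57.4 kJ/mol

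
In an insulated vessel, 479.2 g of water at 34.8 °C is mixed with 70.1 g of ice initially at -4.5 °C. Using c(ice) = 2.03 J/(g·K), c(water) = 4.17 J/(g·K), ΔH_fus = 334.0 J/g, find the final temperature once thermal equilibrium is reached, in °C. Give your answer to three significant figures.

Heat to bring ice to 0 °C and melt it: q₁ = 70.1×2.03×4.5 + 70.1×334.0 = 24054 J
Heat the water can supply cooling to 0 °C: 479.2×4.17×34.8 = 69539.6 J > q₁, so all ice melts.
Energy balance: 479.2×4.17×(34.8 − T) = 24054 + 70.1×4.17×(T − 0)
1998.264(34.8 − T) = 24054 + 292.317 T
69539.6 − 24054 = 2290.581 T
T = 45485.6 / 2290.581 = 19.86 °C

T_f = 19.9 °C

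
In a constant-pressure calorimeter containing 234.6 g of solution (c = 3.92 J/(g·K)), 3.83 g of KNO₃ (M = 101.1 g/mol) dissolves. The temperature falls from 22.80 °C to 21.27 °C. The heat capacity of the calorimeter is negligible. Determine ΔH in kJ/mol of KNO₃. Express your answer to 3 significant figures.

|ΔT| = |21.27 − 22.80| = 1.53 °C
|q_surr| = (234.6 × 3.92) × 1.53 = 919.632 × 1.53 = 1407 J
n(KNO₃) = 3.83 / 101.1 = 0.03788 mol
Temperature fell, so q_rxn = +|q_surr| = 1.407 kJ
ΔH = q_rxn / n = 37.14 kJ/mol

ΔH = 37.1 kJ/mol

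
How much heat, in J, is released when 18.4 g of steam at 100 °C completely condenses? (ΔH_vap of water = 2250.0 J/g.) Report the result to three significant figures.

q = m × ΔH_vap = 18.4 × 2250.0 = 41400 J

q = 41400 J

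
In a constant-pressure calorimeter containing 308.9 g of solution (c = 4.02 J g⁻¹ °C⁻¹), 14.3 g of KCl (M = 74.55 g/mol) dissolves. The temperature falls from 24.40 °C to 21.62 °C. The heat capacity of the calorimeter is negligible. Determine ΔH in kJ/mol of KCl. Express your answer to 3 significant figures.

ΔH = 18.0 kJ/mol

|ΔT| = |21.62 − 24.40| = 2.78 °C
|q_surr| = (308.9 × 4.02) × 2.78 = 1241.778 × 2.78 = 3452 J
n(KCl) = 14.3 / 74.55 = 0.1918 mol
Temperature fell, so q_rxn = +|q_surr| = 3.452 kJ
ΔH = q_rxn / n = 18.00 kJ/mol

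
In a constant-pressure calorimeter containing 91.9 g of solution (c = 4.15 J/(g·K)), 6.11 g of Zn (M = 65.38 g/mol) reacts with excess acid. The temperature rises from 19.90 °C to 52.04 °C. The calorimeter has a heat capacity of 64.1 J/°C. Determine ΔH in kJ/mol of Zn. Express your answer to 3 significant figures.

ΔH = -153 kJ/mol

|ΔT| = |52.04 − 19.90| = 32.14 °C
|q_surr| = (91.9 × 4.15 + 64.1) × 32.14 = 445.485 × 32.14 = 14320 J
n(Zn) = 6.11 / 65.38 = 0.09345 mol
Temperature rose, so q_rxn = −|q_surr| = -14.32 kJ
ΔH = q_rxn / n = -153.2 kJ/mol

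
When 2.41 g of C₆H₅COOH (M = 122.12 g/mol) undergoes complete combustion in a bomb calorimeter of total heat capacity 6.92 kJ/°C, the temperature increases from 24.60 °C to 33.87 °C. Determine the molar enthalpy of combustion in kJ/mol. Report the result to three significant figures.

ΔT = 33.87 − 24.60 = 9.27 °C
q_cal = C_cal × ΔT = 6.92 × 9.27 = 64.1484 kJ
n = 2.41 / 122.12 = 0.01973 mol
q_rxn = −q_cal = -64.1484 kJ
ΔH = -64.1484 / 0.01973 = -3251 kJ/mol

ΔH = -3250 kJ/mol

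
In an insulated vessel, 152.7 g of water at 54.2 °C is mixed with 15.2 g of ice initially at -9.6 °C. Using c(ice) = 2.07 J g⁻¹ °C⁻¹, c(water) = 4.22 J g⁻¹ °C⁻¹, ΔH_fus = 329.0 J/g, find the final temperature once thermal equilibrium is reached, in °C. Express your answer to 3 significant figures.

T_f = 41.8 °C

Heat to bring ice to 0 °C and melt it: q₁ = 15.2×2.07×9.6 + 15.2×329.0 = 5302.9 J
Heat the water can supply cooling to 0 °C: 152.7×4.22×54.2 = 34926.2 J > q₁, so all ice melts.
Energy balance: 152.7×4.22×(54.2 − T) = 5302.9 + 15.2×4.22×(T − 0)
644.394(54.2 − T) = 5302.9 + 64.144 T
34926.2 − 5302.9 = 708.538 T
T = 29623.3 / 708.538 = 41.81 °C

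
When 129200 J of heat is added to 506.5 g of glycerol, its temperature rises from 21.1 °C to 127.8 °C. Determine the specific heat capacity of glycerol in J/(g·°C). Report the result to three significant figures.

c = 2.39 J/(g·°C)

c = q / (m ΔT) = 129200 / (506.5 × 106.7)
c = 129200 / 54043.55 = 2.39 J/(g·°C)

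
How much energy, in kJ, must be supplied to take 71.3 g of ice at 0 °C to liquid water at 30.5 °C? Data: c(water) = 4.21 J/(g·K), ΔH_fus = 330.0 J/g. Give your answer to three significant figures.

q = 32.7 kJ

q1 (melt at 0 °C): 71.3 × 330.0 = 23529 J
q2 (heat water 0.0→30.5 °C): 71.3 × 4.21 × 30.5 = 9155 J
Total: 23529 + 9155 = 32684 J = 32.7 kJ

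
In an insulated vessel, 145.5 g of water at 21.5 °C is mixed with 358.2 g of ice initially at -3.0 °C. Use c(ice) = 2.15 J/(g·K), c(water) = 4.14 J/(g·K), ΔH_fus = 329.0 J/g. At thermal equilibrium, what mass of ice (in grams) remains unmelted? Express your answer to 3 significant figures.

Heat to warm all ice to 0 °C: 358.2×2.15×3.0 = 2310.4 J
Heat released by water cooling to 0 °C: 145.5×4.14×21.5 = 12951 J
12951 J < 2310.4 + 358.2×329.0 = 120158.2 J, so not all ice melts; final T = 0 °C.
Heat left for melting: 12951 − 2310.4 = 10640.6 J
Mass melted = 10640.6 / 329.0 = 32.34 g
Ice remaining = 358.2 − 32.34 = 325.86 g

m_ice remaining = 326 g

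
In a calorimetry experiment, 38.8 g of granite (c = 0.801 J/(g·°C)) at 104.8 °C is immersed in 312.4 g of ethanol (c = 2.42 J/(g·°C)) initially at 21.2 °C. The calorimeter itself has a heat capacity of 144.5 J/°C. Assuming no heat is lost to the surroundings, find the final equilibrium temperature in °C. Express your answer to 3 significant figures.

Heat lost by granite = heat gained by ethanol + calorimeter.
(38.8)(0.801)(104.8 − T) = [(312.4)(2.42) + 144.5](T − 21.2)
31.0788 (104.8 − T) = 900.508 (T − 21.2)
3257.1 − 31.0788 T = 900.508 T − 19091
22348.1 = 931.5868 T
T = 23.99 °C

T_f = 24.0 °C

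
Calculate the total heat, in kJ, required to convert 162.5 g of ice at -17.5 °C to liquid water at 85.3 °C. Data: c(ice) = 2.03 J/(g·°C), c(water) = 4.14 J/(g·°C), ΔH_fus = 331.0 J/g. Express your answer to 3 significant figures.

q1 (heat ice -17.5→0.0 °C): 162.5 × 2.03 × 17.5 = 5773 J
q2 (melt at 0 °C): 162.5 × 331.0 = 53788 J
q3 (heat water 0.0→85.3 °C): 162.5 × 4.14 × 85.3 = 57386 J
Total: 5773 + 53788 + 57386 = 116947 J = 117 kJ

q = 117 kJ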